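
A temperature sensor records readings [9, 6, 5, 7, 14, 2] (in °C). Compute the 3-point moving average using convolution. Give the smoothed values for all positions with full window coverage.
3-point moving average kernel = [1, 1, 1]. Apply in 'valid' mode (full window coverage): avg[0] = (9 + 6 + 5) / 3 = 6.67; avg[1] = (6 + 5 + 7) / 3 = 6.0; avg[2] = (5 + 7 + 14) / 3 = 8.67; avg[3] = (7 + 14 + 2) / 3 = 7.67. Smoothed values: [6.67, 6.0, 8.67, 7.67]

[6.67, 6.0, 8.67, 7.67]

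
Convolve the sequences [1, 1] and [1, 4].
y[0] = 1×1 = 1; y[1] = 1×4 + 1×1 = 5; y[2] = 1×4 = 4

[1, 5, 4]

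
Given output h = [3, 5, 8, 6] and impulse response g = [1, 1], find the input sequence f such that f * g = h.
Deconvolve h=[3, 5, 8, 6] by g=[1, 1]. Since g[0]=1, solve forward: f[0] = h[0] / 1 = 3; f[1] = (h[1] - 3×1) / 1 = 2; f[2] = (h[2] - 2×1) / 1 = 6. So f = [3, 2, 6]. Check by forward convolution: h[0] = 3×1 = 3; h[1] = 3×1 + 2×1 = 5; h[2] = 2×1 + 6×1 = 8; h[3] = 6×1 = 6

[3, 2, 6]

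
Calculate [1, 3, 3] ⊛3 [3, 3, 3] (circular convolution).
Use y[k] = Σ_j f[j]·g[(k-j) mod 3]. y[0] = 1×3 + 3×3 + 3×3 = 21; y[1] = 1×3 + 3×3 + 3×3 = 21; y[2] = 1×3 + 3×3 + 3×3 = 21. Result: [21, 21, 21]

[21, 21, 21]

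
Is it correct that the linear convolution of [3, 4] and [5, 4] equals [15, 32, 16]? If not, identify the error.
Recompute linear convolution of [3, 4] and [5, 4]: y[0] = 3×5 = 15; y[1] = 3×4 + 4×5 = 32; y[2] = 4×4 = 16 → [15, 32, 16]. Given [15, 32, 16] matches, so answer: Yes

Yes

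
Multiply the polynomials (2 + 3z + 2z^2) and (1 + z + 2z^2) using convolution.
Ascending coefficients: a = [2, 3, 2], b = [1, 1, 2]. c[0] = 2×1 = 2; c[1] = 2×1 + 3×1 = 5; c[2] = 2×2 + 3×1 + 2×1 = 9; c[3] = 3×2 + 2×1 = 8; c[4] = 2×2 = 4. Result coefficients: [2, 5, 9, 8, 4] → 2 + 5z + 9z^2 + 8z^3 + 4z^4

2 + 5z + 9z^2 + 8z^3 + 4z^4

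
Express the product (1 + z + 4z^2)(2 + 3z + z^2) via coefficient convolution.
Ascending coefficients: a = [1, 1, 4], b = [2, 3, 1]. c[0] = 1×2 = 2; c[1] = 1×3 + 1×2 = 5; c[2] = 1×1 + 1×3 + 4×2 = 12; c[3] = 1×1 + 4×3 = 13; c[4] = 4×1 = 4. Result coefficients: [2, 5, 12, 13, 4] → 2 + 5z + 12z^2 + 13z^3 + 4z^4

2 + 5z + 12z^2 + 13z^3 + 4z^4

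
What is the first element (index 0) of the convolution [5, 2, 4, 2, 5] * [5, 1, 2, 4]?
Use y[k] = Σ_i a[i]·b[k-i] at k=0. y[0] = 5×5 = 25

25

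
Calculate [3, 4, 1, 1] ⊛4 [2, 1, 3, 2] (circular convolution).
Use y[k] = Σ_j a[j]·b[(k-j) mod 4]. y[0] = 3×2 + 4×2 + 1×3 + 1×1 = 18; y[1] = 3×1 + 4×2 + 1×2 + 1×3 = 16; y[2] = 3×3 + 4×1 + 1×2 + 1×2 = 17; y[3] = 3×2 + 4×3 + 1×1 + 1×2 = 21. Result: [18, 16, 17, 21]

[18, 16, 17, 21]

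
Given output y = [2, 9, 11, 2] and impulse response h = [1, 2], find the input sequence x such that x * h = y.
Deconvolve y=[2, 9, 11, 2] by h=[1, 2]. Since h[0]=1, solve forward: x[0] = y[0] / 1 = 2; x[1] = (y[1] - 2×2) / 1 = 5; x[2] = (y[2] - 5×2) / 1 = 1. So x = [2, 5, 1]. Check by forward convolution: y[0] = 2×1 = 2; y[1] = 2×2 + 5×1 = 9; y[2] = 5×2 + 1×1 = 11; y[3] = 1×2 = 2

[2, 5, 1]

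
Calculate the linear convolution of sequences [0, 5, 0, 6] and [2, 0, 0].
y[0] = 0×2 = 0; y[1] = 0×0 + 5×2 = 10; y[2] = 0×0 + 5×0 + 0×2 = 0; y[3] = 5×0 + 0×0 + 6×2 = 12; y[4] = 0×0 + 6×0 = 0; y[5] = 6×0 = 0

[0, 10, 0, 12, 0, 0]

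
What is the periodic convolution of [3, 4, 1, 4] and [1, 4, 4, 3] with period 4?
Use y[k] = Σ_j x[j]·h[(k-j) mod 4]. y[0] = 3×1 + 4×3 + 1×4 + 4×4 = 35; y[1] = 3×4 + 4×1 + 1×3 + 4×4 = 35; y[2] = 3×4 + 4×4 + 1×1 + 4×3 = 41; y[3] = 3×3 + 4×4 + 1×4 + 4×1 = 33. Result: [35, 35, 41, 33]

[35, 35, 41, 33]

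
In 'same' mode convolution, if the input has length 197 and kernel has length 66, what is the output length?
'Same' mode returns an output with the same length as the input: 197

197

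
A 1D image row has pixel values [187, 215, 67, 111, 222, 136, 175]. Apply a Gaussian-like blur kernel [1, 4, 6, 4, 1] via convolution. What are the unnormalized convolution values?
Convolve image row [187, 215, 67, 111, 222, 136, 175] with kernel [1, 4, 6, 4, 1]: y[0] = 187×1 = 187; y[1] = 187×4 + 215×1 = 963; y[2] = 187×6 + 215×4 + 67×1 = 2049; y[3] = 187×4 + 215×6 + 67×4 + 111×1 = 2417; y[4] = 187×1 + 215×4 + 67×6 + 111×4 + 222×1 = 2115; y[5] = 215×1 + 67×4 + 111×6 + 222×4 + 136×1 = 2173; y[6] = 67×1 + 111×4 + 222×6 + 136×4 + 175×1 = 2562; y[7] = 111×1 + 222×4 + 136×6 + 175×4 = 2515; y[8] = 222×1 + 136×4 + 175×6 = 1816; y[9] = 136×1 + 175×4 = 836; y[10] = 175×1 = 175 → [187, 963, 2049, 2417, 2115, 2173, 2562, 2515, 1816, 836, 175]. Normalization factor = sum(kernel) = 16.

[187, 963, 2049, 2417, 2115, 2173, 2562, 2515, 1816, 836, 175]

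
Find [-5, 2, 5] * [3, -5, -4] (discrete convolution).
y[0] = -5×3 = -15; y[1] = -5×-5 + 2×3 = 31; y[2] = -5×-4 + 2×-5 + 5×3 = 25; y[3] = 2×-4 + 5×-5 = -33; y[4] = 5×-4 = -20

[-15, 31, 25, -33, -20]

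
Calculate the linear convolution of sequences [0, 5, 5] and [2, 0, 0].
y[0] = 0×2 = 0; y[1] = 0×0 + 5×2 = 10; y[2] = 0×0 + 5×0 + 5×2 = 10; y[3] = 5×0 + 5×0 = 0; y[4] = 5×0 = 0

[0, 10, 10, 0, 0]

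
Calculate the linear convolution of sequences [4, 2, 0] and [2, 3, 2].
y[0] = 4×2 = 8; y[1] = 4×3 + 2×2 = 16; y[2] = 4×2 + 2×3 + 0×2 = 14; y[3] = 2×2 + 0×3 = 4; y[4] = 0×2 = 0

[8, 16, 14, 4, 0]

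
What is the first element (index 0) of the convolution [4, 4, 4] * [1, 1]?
Use y[k] = Σ_i a[i]·b[k-i] at k=0. y[0] = 4×1 = 4

4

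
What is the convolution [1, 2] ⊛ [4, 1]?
y[0] = 1×4 = 4; y[1] = 1×1 + 2×4 = 9; y[2] = 2×1 = 2

[4, 9, 2]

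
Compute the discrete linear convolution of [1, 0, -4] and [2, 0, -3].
y[0] = 1×2 = 2; y[1] = 1×0 + 0×2 = 0; y[2] = 1×-3 + 0×0 + -4×2 = -11; y[3] = 0×-3 + -4×0 = 0; y[4] = -4×-3 = 12

[2, 0, -11, 0, 12]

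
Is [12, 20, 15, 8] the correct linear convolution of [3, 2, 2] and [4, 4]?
Recompute linear convolution of [3, 2, 2] and [4, 4]: y[0] = 3×4 = 12; y[1] = 3×4 + 2×4 = 20; y[2] = 2×4 + 2×4 = 16; y[3] = 2×4 = 8 → [12, 20, 16, 8]. Compare to given [12, 20, 15, 8]: they differ at index 2: given 15, correct 16, so answer: No

No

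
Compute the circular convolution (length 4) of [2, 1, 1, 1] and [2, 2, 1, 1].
Use y[k] = Σ_j a[j]·b[(k-j) mod 4]. y[0] = 2×2 + 1×1 + 1×1 + 1×2 = 8; y[1] = 2×2 + 1×2 + 1×1 + 1×1 = 8; y[2] = 2×1 + 1×2 + 1×2 + 1×1 = 7; y[3] = 2×1 + 1×1 + 1×2 + 1×2 = 7. Result: [8, 8, 7, 7]

[8, 8, 7, 7]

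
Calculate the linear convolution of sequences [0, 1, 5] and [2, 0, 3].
y[0] = 0×2 = 0; y[1] = 0×0 + 1×2 = 2; y[2] = 0×3 + 1×0 + 5×2 = 10; y[3] = 1×3 + 5×0 = 3; y[4] = 5×3 = 15

[0, 2, 10, 3, 15]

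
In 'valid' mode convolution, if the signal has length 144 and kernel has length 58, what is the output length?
'Valid' mode counts only positions where the kernel fully overlaps the signal: m - n + 1 = 144 - 58 + 1 = 87

87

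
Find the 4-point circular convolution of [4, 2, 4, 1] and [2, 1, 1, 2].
Use y[k] = Σ_j x[j]·h[(k-j) mod 4]. y[0] = 4×2 + 2×2 + 4×1 + 1×1 = 17; y[1] = 4×1 + 2×2 + 4×2 + 1×1 = 17; y[2] = 4×1 + 2×1 + 4×2 + 1×2 = 16; y[3] = 4×2 + 2×1 + 4×1 + 1×2 = 16. Result: [17, 17, 16, 16]

[17, 17, 16, 16]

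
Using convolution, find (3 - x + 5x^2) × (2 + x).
Ascending coefficients: a = [3, -1, 5], b = [2, 1]. c[0] = 3×2 = 6; c[1] = 3×1 + -1×2 = 1; c[2] = -1×1 + 5×2 = 9; c[3] = 5×1 = 5. Result coefficients: [6, 1, 9, 5] → 6 + x + 9x^2 + 5x^3

6 + x + 9x^2 + 5x^3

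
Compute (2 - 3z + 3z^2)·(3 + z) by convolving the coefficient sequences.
Ascending coefficients: a = [2, -3, 3], b = [3, 1]. c[0] = 2×3 = 6; c[1] = 2×1 + -3×3 = -7; c[2] = -3×1 + 3×3 = 6; c[3] = 3×1 = 3. Result coefficients: [6, -7, 6, 3] → 6 - 7z + 6z^2 + 3z^3

6 - 7z + 6z^2 + 3z^3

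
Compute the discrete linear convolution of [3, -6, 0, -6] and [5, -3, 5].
y[0] = 3×5 = 15; y[1] = 3×-3 + -6×5 = -39; y[2] = 3×5 + -6×-3 + 0×5 = 33; y[3] = -6×5 + 0×-3 + -6×5 = -60; y[4] = 0×5 + -6×-3 = 18; y[5] = -6×5 = -30

[15, -39, 33, -60, 18, -30]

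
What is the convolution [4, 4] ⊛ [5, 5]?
y[0] = 4×5 = 20; y[1] = 4×5 + 4×5 = 40; y[2] = 4×5 = 20

[20, 40, 20]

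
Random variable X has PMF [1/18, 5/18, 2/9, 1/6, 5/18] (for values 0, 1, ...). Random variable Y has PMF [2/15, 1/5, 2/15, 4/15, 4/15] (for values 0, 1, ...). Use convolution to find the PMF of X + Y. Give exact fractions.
P(X+Y=k) = Σ_i P(X=i)·P(Y=k-i) — a convolution of [1/18, 5/18, 2/9, 1/6, 5/18] and [2/15, 1/5, 2/15, 4/15, 4/15]. P(X+Y=0) = (1/18)×(2/15) = 1/135; P(X+Y=1) = (1/18)×(1/5) + (5/18)×(2/15) = 1/90 + 1/27 = 13/270; P(X+Y=2) = (1/18)×(2/15) + (5/18)×(1/5) + (2/9)×(2/15) = 1/135 + 1/18 + 4/135 = 5/54; P(X+Y=3) = (1/18)×(4/15) + (5/18)×(2/15) + (2/9)×(1/5) + (1/6)×(2/15) = 2/135 + 1/27 + 2/45 + 1/45 = 16/135; P(X+Y=4) = (1/18)×(4/15) + (5/18)×(4/15) + (2/9)×(2/15) + (1/6)×(1/5) + (5/18)×(2/15) = 2/135 + 2/27 + 4/135 + 1/30 + 1/27 = 17/90; P(X+Y=5) = (5/18)×(4/15) + (2/9)×(4/15) + (1/6)×(2/15) + (5/18)×(1/5) = 2/27 + 8/135 + 1/45 + 1/18 = 19/90; P(X+Y=6) = (2/9)×(4/15) + (1/6)×(4/15) + (5/18)×(2/15) = 8/135 + 2/45 + 1/27 = 19/135; P(X+Y=7) = (1/6)×(4/15) + (5/18)×(4/15) = 2/45 + 2/27 = 16/135; P(X+Y=8) = (5/18)×(4/15) = 2/27. PMF: [1/135, 13/270, 5/54, 16/135, 17/90, 19/90, 19/135, 16/135, 2/27] (sums to 1 ✓)

[1/135, 13/270, 5/54, 16/135, 17/90, 19/90, 19/135, 16/135, 2/27]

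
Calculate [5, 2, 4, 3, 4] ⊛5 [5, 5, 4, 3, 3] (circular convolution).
Use y[k] = Σ_j x[j]·h[(k-j) mod 5]. y[0] = 5×5 + 2×3 + 4×3 + 3×4 + 4×5 = 75; y[1] = 5×5 + 2×5 + 4×3 + 3×3 + 4×4 = 72; y[2] = 5×4 + 2×5 + 4×5 + 3×3 + 4×3 = 71; y[3] = 5×3 + 2×4 + 4×5 + 3×5 + 4×3 = 70; y[4] = 5×3 + 2×3 + 4×4 + 3×5 + 4×5 = 72. Result: [75, 72, 71, 70, 72]

[75, 72, 71, 70, 72]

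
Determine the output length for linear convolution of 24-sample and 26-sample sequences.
Linear/full convolution length: m + n - 1 = 24 + 26 - 1 = 49

49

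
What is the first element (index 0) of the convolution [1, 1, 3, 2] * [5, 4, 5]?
Use y[k] = Σ_i a[i]·b[k-i] at k=0. y[0] = 1×5 = 5

5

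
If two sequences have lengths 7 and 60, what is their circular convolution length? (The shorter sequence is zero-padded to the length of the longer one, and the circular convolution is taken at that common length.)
Circular convolution (zero-padding the shorter input) has length max(m, n) = max(7, 60) = 60

60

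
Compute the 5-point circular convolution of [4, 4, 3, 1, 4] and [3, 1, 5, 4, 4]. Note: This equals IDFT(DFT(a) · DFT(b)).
Either evaluate y[k] = Σ_j a[j]·b[(k-j) mod 5] directly, or use IDFT(DFT(a) · DFT(b)). y[0] = 4×3 + 4×4 + 3×4 + 1×5 + 4×1 = 49; y[1] = 4×1 + 4×3 + 3×4 + 1×4 + 4×5 = 52; y[2] = 4×5 + 4×1 + 3×3 + 1×4 + 4×4 = 53; y[3] = 4×4 + 4×5 + 3×1 + 1×3 + 4×4 = 58; y[4] = 4×4 + 4×4 + 3×5 + 1×1 + 4×3 = 60. Result: [49, 52, 53, 58, 60]

[49, 52, 53, 58, 60]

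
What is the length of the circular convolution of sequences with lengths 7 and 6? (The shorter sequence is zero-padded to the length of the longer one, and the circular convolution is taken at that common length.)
Circular convolution (zero-padding the shorter input) has length max(m, n) = max(7, 6) = 7

7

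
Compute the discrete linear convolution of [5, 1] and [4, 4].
y[0] = 5×4 = 20; y[1] = 5×4 + 1×4 = 24; y[2] = 1×4 = 4

[20, 24, 4]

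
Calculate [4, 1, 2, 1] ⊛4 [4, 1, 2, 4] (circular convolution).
Use y[k] = Σ_j f[j]·g[(k-j) mod 4]. y[0] = 4×4 + 1×4 + 2×2 + 1×1 = 25; y[1] = 4×1 + 1×4 + 2×4 + 1×2 = 18; y[2] = 4×2 + 1×1 + 2×4 + 1×4 = 21; y[3] = 4×4 + 1×2 + 2×1 + 1×4 = 24. Result: [25, 18, 21, 24]

[25, 18, 21, 24]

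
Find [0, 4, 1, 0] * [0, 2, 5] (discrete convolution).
y[0] = 0×0 = 0; y[1] = 0×2 + 4×0 = 0; y[2] = 0×5 + 4×2 + 1×0 = 8; y[3] = 4×5 + 1×2 + 0×0 = 22; y[4] = 1×5 + 0×2 = 5; y[5] = 0×5 = 0

[0, 0, 8, 22, 5, 0]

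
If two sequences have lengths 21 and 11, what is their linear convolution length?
Linear/full convolution length: m + n - 1 = 21 + 11 - 1 = 31

31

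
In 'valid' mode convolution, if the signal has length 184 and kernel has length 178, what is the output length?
'Valid' mode counts only positions where the kernel fully overlaps the signal: m - n + 1 = 184 - 178 + 1 = 7

7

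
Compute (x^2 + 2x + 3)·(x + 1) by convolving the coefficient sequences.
Ascending coefficients: a = [3, 2, 1], b = [1, 1]. c[0] = 3×1 = 3; c[1] = 3×1 + 2×1 = 5; c[2] = 2×1 + 1×1 = 3; c[3] = 1×1 = 1. Result coefficients: [3, 5, 3, 1] → x^3 + 3x^2 + 5x + 3

x^3 + 3x^2 + 5x + 3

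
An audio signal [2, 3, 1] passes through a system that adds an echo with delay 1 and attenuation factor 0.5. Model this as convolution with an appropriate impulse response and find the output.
Direct-path + delayed-attenuated-path model → impulse response h = [1, 0.5] (1 at lag 0, 0.5 at lag 1). Output y[n] = x[n] + 0.5·x[n - 1] (with x[n] = 0 outside 0..2): y[0] = 2 + 0.5×0 = 2; y[1] = 3 + 0.5×2 = 4.0; y[2] = 1 + 0.5×3 = 2.5; y[3] = 0 + 0.5×1 = 0.5. So y = [2, 4.0, 2.5, 0.5]

[2, 4.0, 2.5, 0.5]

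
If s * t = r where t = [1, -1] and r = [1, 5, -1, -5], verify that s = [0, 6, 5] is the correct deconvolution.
Forward-compute [0, 6, 5] * [1, -1]: r[0] = 0×1 = 0; r[1] = 0×-1 + 6×1 = 6; r[2] = 6×-1 + 5×1 = -1; r[3] = 5×-1 = -5 → [0, 6, -1, -5]. Does not match given r = [1, 5, -1, -5].

Not verified. [0, 6, 5] * [1, -1] = [0, 6, -1, -5], which differs from [1, 5, -1, -5] at index 0.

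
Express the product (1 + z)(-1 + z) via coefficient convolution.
Ascending coefficients: a = [1, 1], b = [-1, 1]. c[0] = 1×-1 = -1; c[1] = 1×1 + 1×-1 = 0; c[2] = 1×1 = 1. Result coefficients: [-1, 0, 1] → -1 + z^2

-1 + z^2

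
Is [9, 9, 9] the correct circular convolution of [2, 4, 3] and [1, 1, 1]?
Recompute circular convolution of [2, 4, 3] and [1, 1, 1]: y[0] = 2×1 + 4×1 + 3×1 = 9; y[1] = 2×1 + 4×1 + 3×1 = 9; y[2] = 2×1 + 4×1 + 3×1 = 9 → [9, 9, 9]. Given [9, 9, 9] matches, so answer: Yes

Yes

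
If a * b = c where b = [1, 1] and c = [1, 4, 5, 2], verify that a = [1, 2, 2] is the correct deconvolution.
Forward-compute [1, 2, 2] * [1, 1]: c[0] = 1×1 = 1; c[1] = 1×1 + 2×1 = 3; c[2] = 2×1 + 2×1 = 4; c[3] = 2×1 = 2 → [1, 3, 4, 2]. Does not match given c = [1, 4, 5, 2].

Not verified. [1, 2, 2] * [1, 1] = [1, 3, 4, 2], which differs from [1, 4, 5, 2] at index 1.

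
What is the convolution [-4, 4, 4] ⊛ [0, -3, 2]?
y[0] = -4×0 = 0; y[1] = -4×-3 + 4×0 = 12; y[2] = -4×2 + 4×-3 + 4×0 = -20; y[3] = 4×2 + 4×-3 = -4; y[4] = 4×2 = 8

[0, 12, -20, -4, 8]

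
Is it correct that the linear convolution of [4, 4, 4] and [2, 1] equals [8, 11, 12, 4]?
Recompute linear convolution of [4, 4, 4] and [2, 1]: y[0] = 4×2 = 8; y[1] = 4×1 + 4×2 = 12; y[2] = 4×1 + 4×2 = 12; y[3] = 4×1 = 4 → [8, 12, 12, 4]. Compare to given [8, 11, 12, 4]: they differ at index 1: given 11, correct 12, so answer: No

No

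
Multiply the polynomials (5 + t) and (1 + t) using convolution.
Ascending coefficients: a = [5, 1], b = [1, 1]. c[0] = 5×1 = 5; c[1] = 5×1 + 1×1 = 6; c[2] = 1×1 = 1. Result coefficients: [5, 6, 1] → 5 + 6t + t^2

5 + 6t + t^2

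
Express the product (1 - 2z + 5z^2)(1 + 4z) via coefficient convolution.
Ascending coefficients: a = [1, -2, 5], b = [1, 4]. c[0] = 1×1 = 1; c[1] = 1×4 + -2×1 = 2; c[2] = -2×4 + 5×1 = -3; c[3] = 5×4 = 20. Result coefficients: [1, 2, -3, 20] → 1 + 2z - 3z^2 + 20z^3

1 + 2z - 3z^2 + 20z^3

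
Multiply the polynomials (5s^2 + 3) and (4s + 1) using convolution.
Ascending coefficients: a = [3, 0, 5], b = [1, 4]. c[0] = 3×1 = 3; c[1] = 3×4 + 0×1 = 12; c[2] = 0×4 + 5×1 = 5; c[3] = 5×4 = 20. Result coefficients: [3, 12, 5, 20] → 20s^3 + 5s^2 + 12s + 3

20s^3 + 5s^2 + 12s + 3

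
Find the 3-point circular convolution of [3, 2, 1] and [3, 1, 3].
Use y[k] = Σ_j f[j]·g[(k-j) mod 3]. y[0] = 3×3 + 2×3 + 1×1 = 16; y[1] = 3×1 + 2×3 + 1×3 = 12; y[2] = 3×3 + 2×1 + 1×3 = 14. Result: [16, 12, 14]

[16, 12, 14]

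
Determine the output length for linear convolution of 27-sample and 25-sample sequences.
Linear/full convolution length: m + n - 1 = 27 + 25 - 1 = 51

51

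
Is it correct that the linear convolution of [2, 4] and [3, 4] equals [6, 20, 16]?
Recompute linear convolution of [2, 4] and [3, 4]: y[0] = 2×3 = 6; y[1] = 2×4 + 4×3 = 20; y[2] = 4×4 = 16 → [6, 20, 16]. Given [6, 20, 16] matches, so answer: Yes

Yes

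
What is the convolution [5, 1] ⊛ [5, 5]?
y[0] = 5×5 = 25; y[1] = 5×5 + 1×5 = 30; y[2] = 1×5 = 5

[25, 30, 5]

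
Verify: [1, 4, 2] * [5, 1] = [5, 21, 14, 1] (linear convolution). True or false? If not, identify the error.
Recompute linear convolution of [1, 4, 2] and [5, 1]: y[0] = 1×5 = 5; y[1] = 1×1 + 4×5 = 21; y[2] = 4×1 + 2×5 = 14; y[3] = 2×1 = 2 → [5, 21, 14, 2]. Compare to given [5, 21, 14, 1]: they differ at index 3: given 1, correct 2, so answer: No

No. Error at index 3: given 1, correct 2.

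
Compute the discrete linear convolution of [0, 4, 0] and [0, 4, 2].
y[0] = 0×0 = 0; y[1] = 0×4 + 4×0 = 0; y[2] = 0×2 + 4×4 + 0×0 = 16; y[3] = 4×2 + 0×4 = 8; y[4] = 0×2 = 0

[0, 0, 16, 8, 0]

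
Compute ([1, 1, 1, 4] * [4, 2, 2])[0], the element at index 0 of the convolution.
Use y[k] = Σ_i a[i]·b[k-i] at k=0. y[0] = 1×4 = 4

4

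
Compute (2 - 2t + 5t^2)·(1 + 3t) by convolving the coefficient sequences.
Ascending coefficients: a = [2, -2, 5], b = [1, 3]. c[0] = 2×1 = 2; c[1] = 2×3 + -2×1 = 4; c[2] = -2×3 + 5×1 = -1; c[3] = 5×3 = 15. Result coefficients: [2, 4, -1, 15] → 2 + 4t - t^2 + 15t^3

2 + 4t - t^2 + 15t^3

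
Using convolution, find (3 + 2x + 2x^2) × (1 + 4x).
Ascending coefficients: a = [3, 2, 2], b = [1, 4]. c[0] = 3×1 = 3; c[1] = 3×4 + 2×1 = 14; c[2] = 2×4 + 2×1 = 10; c[3] = 2×4 = 8. Result coefficients: [3, 14, 10, 8] → 3 + 14x + 10x^2 + 8x^3

3 + 14x + 10x^2 + 8x^3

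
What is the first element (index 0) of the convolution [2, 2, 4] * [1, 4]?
Use y[k] = Σ_i a[i]·b[k-i] at k=0. y[0] = 2×1 = 2

2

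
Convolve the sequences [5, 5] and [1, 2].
y[0] = 5×1 = 5; y[1] = 5×2 + 5×1 = 15; y[2] = 5×2 = 10

[5, 15, 10]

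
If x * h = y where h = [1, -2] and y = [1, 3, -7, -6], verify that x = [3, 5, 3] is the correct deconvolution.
Forward-compute [3, 5, 3] * [1, -2]: y[0] = 3×1 = 3; y[1] = 3×-2 + 5×1 = -1; y[2] = 5×-2 + 3×1 = -7; y[3] = 3×-2 = -6 → [3, -1, -7, -6]. Does not match given y = [1, 3, -7, -6].

Not verified. [3, 5, 3] * [1, -2] = [3, -1, -7, -6], which differs from [1, 3, -7, -6] at index 0.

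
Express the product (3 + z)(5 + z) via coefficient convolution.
Ascending coefficients: a = [3, 1], b = [5, 1]. c[0] = 3×5 = 15; c[1] = 3×1 + 1×5 = 8; c[2] = 1×1 = 1. Result coefficients: [15, 8, 1] → 15 + 8z + z^2

15 + 8z + z^2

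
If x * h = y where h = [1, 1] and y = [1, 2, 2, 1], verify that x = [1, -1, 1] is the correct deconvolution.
Forward-compute [1, -1, 1] * [1, 1]: y[0] = 1×1 = 1; y[1] = 1×1 + -1×1 = 0; y[2] = -1×1 + 1×1 = 0; y[3] = 1×1 = 1 → [1, 0, 0, 1]. Does not match given y = [1, 2, 2, 1].

Not verified. [1, -1, 1] * [1, 1] = [1, 0, 0, 1], which differs from [1, 2, 2, 1] at index 1.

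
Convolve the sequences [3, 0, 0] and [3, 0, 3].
y[0] = 3×3 = 9; y[1] = 3×0 + 0×3 = 0; y[2] = 3×3 + 0×0 + 0×3 = 9; y[3] = 0×3 + 0×0 = 0; y[4] = 0×3 = 0

[9, 0, 9, 0, 0]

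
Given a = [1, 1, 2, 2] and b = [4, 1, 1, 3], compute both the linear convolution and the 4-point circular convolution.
Linear: y_lin[0] = 1×4 = 4; y_lin[1] = 1×1 + 1×4 = 5; y_lin[2] = 1×1 + 1×1 + 2×4 = 10; y_lin[3] = 1×3 + 1×1 + 2×1 + 2×4 = 14; y_lin[4] = 1×3 + 2×1 + 2×1 = 7; y_lin[5] = 2×3 + 2×1 = 8; y_lin[6] = 2×3 = 6 → [4, 5, 10, 14, 7, 8, 6]. Circular (length 4): y[0] = 1×4 + 1×3 + 2×1 + 2×1 = 11; y[1] = 1×1 + 1×4 + 2×3 + 2×1 = 13; y[2] = 1×1 + 1×1 + 2×4 + 2×3 = 16; y[3] = 1×3 + 1×1 + 2×1 + 2×4 = 14 → [11, 13, 16, 14]

Linear: [4, 5, 10, 14, 7, 8, 6], Circular: [11, 13, 16, 14]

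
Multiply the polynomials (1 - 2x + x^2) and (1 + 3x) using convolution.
Ascending coefficients: a = [1, -2, 1], b = [1, 3]. c[0] = 1×1 = 1; c[1] = 1×3 + -2×1 = 1; c[2] = -2×3 + 1×1 = -5; c[3] = 1×3 = 3. Result coefficients: [1, 1, -5, 3] → 1 + x - 5x^2 + 3x^3

1 + x - 5x^2 + 3x^3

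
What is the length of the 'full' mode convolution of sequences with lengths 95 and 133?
Linear/full convolution length: m + n - 1 = 95 + 133 - 1 = 227

227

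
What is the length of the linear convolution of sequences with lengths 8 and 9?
Linear/full convolution length: m + n - 1 = 8 + 9 - 1 = 16

16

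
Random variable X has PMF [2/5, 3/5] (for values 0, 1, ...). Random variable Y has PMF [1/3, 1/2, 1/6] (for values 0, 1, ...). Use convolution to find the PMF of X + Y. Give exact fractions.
P(X+Y=k) = Σ_i P(X=i)·P(Y=k-i) — a convolution of [2/5, 3/5] and [1/3, 1/2, 1/6]. P(X+Y=0) = (2/5)×(1/3) = 2/15; P(X+Y=1) = (2/5)×(1/2) + (3/5)×(1/3) = 1/5 + 1/5 = 2/5; P(X+Y=2) = (2/5)×(1/6) + (3/5)×(1/2) = 1/15 + 3/10 = 11/30; P(X+Y=3) = (3/5)×(1/6) = 1/10. PMF: [2/15, 2/5, 11/30, 1/10] (sums to 1 ✓)

[2/15, 2/5, 11/30, 1/10]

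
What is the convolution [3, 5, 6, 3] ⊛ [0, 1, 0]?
y[0] = 3×0 = 0; y[1] = 3×1 + 5×0 = 3; y[2] = 3×0 + 5×1 + 6×0 = 5; y[3] = 5×0 + 6×1 + 3×0 = 6; y[4] = 6×0 + 3×1 = 3; y[5] = 3×0 = 0

[0, 3, 5, 6, 3, 0]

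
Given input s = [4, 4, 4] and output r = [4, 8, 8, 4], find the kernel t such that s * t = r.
Output length 4 = len(s) + len(t) - 1 ⇒ len(t) = 2. Solve t forward using t[k] = (r[k] - Σ_{i≥1} s[i]·t[k-i]) / s[0]: t[0] = r[0] / s[0] = 4 / 4 = 1; t[1] = (r[1] - 4×1) / s[0] = (8 - 4×1) / 4 = 1. So t = [1, 1]. Forward-check [4, 4, 4] * [1, 1]: r[0] = 4×1 = 4; r[1] = 4×1 + 4×1 = 8; r[2] = 4×1 + 4×1 = 8; r[3] = 4×1 = 4 → [4, 8, 8, 4] ✓

[1, 1]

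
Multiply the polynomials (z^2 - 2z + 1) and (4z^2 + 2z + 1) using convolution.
Ascending coefficients: a = [1, -2, 1], b = [1, 2, 4]. c[0] = 1×1 = 1; c[1] = 1×2 + -2×1 = 0; c[2] = 1×4 + -2×2 + 1×1 = 1; c[3] = -2×4 + 1×2 = -6; c[4] = 1×4 = 4. Result coefficients: [1, 0, 1, -6, 4] → 4z^4 - 6z^3 + z^2 + 1

4z^4 - 6z^3 + z^2 + 1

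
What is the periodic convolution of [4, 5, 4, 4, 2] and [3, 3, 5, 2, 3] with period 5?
Use y[k] = Σ_j u[j]·v[(k-j) mod 5]. y[0] = 4×3 + 5×3 + 4×2 + 4×5 + 2×3 = 61; y[1] = 4×3 + 5×3 + 4×3 + 4×2 + 2×5 = 57; y[2] = 4×5 + 5×3 + 4×3 + 4×3 + 2×2 = 63; y[3] = 4×2 + 5×5 + 4×3 + 4×3 + 2×3 = 63; y[4] = 4×3 + 5×2 + 4×5 + 4×3 + 2×3 = 60. Result: [61, 57, 63, 63, 60]

[61, 57, 63, 63, 60]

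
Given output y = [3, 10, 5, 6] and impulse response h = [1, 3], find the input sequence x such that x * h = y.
Deconvolve y=[3, 10, 5, 6] by h=[1, 3]. Since h[0]=1, solve forward: x[0] = y[0] / 1 = 3; x[1] = (y[1] - 3×3) / 1 = 1; x[2] = (y[2] - 1×3) / 1 = 2. So x = [3, 1, 2]. Check by forward convolution: y[0] = 3×1 = 3; y[1] = 3×3 + 1×1 = 10; y[2] = 1×3 + 2×1 = 5; y[3] = 2×3 = 6

[3, 1, 2]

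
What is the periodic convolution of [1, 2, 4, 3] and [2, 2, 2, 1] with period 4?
Use y[k] = Σ_j x[j]·h[(k-j) mod 4]. y[0] = 1×2 + 2×1 + 4×2 + 3×2 = 18; y[1] = 1×2 + 2×2 + 4×1 + 3×2 = 16; y[2] = 1×2 + 2×2 + 4×2 + 3×1 = 17; y[3] = 1×1 + 2×2 + 4×2 + 3×2 = 19. Result: [18, 16, 17, 19]

[18, 16, 17, 19]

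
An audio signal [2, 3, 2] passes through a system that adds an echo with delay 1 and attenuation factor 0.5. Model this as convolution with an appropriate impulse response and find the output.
Direct-path + delayed-attenuated-path model → impulse response h = [1, 0.5] (1 at lag 0, 0.5 at lag 1). Output y[n] = x[n] + 0.5·x[n - 1] (with x[n] = 0 outside 0..2): y[0] = 2 + 0.5×0 = 2; y[1] = 3 + 0.5×2 = 4.0; y[2] = 2 + 0.5×3 = 3.5; y[3] = 0 + 0.5×2 = 1.0. So y = [2, 4.0, 3.5, 1.0]

[2, 4.0, 3.5, 1.0]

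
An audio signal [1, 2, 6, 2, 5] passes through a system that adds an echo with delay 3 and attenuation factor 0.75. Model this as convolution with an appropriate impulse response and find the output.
Direct-path + delayed-attenuated-path model → impulse response h = [1, 0, 0, 0.75] (1 at lag 0, 0.75 at lag 3). Output y[n] = x[n] + 0.75·x[n - 3] (with x[n] = 0 outside 0..4): y[0] = 1 + 0.75×0 = 1; y[1] = 2 + 0.75×0 = 2; y[2] = 6 + 0.75×0 = 6; y[3] = 2 + 0.75×1 = 2.75; y[4] = 5 + 0.75×2 = 6.5; y[5] = 0 + 0.75×6 = 4.5; y[6] = 0 + 0.75×2 = 1.5; y[7] = 0 + 0.75×5 = 3.75. So y = [1, 2, 6, 2.75, 6.5, 4.5, 1.5, 3.75]

[1, 2, 6, 2.75, 6.5, 4.5, 1.5, 3.75]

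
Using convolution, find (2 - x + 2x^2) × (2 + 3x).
Ascending coefficients: a = [2, -1, 2], b = [2, 3]. c[0] = 2×2 = 4; c[1] = 2×3 + -1×2 = 4; c[2] = -1×3 + 2×2 = 1; c[3] = 2×3 = 6. Result coefficients: [4, 4, 1, 6] → 4 + 4x + x^2 + 6x^3

4 + 4x + x^2 + 6x^3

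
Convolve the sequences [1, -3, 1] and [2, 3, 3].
y[0] = 1×2 = 2; y[1] = 1×3 + -3×2 = -3; y[2] = 1×3 + -3×3 + 1×2 = -4; y[3] = -3×3 + 1×3 = -6; y[4] = 1×3 = 3

[2, -3, -4, -6, 3]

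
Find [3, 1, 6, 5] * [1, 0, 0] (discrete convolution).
y[0] = 3×1 = 3; y[1] = 3×0 + 1×1 = 1; y[2] = 3×0 + 1×0 + 6×1 = 6; y[3] = 1×0 + 6×0 + 5×1 = 5; y[4] = 6×0 + 5×0 = 0; y[5] = 5×0 = 0

[3, 1, 6, 5, 0, 0]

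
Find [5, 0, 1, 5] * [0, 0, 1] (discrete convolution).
y[0] = 5×0 = 0; y[1] = 5×0 + 0×0 = 0; y[2] = 5×1 + 0×0 + 1×0 = 5; y[3] = 0×1 + 1×0 + 5×0 = 0; y[4] = 1×1 + 5×0 = 1; y[5] = 5×1 = 5

[0, 0, 5, 0, 1, 5]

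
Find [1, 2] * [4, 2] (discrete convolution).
y[0] = 1×4 = 4; y[1] = 1×2 + 2×4 = 10; y[2] = 2×2 = 4

[4, 10, 4]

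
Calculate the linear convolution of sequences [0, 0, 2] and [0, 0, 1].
y[0] = 0×0 = 0; y[1] = 0×0 + 0×0 = 0; y[2] = 0×1 + 0×0 + 2×0 = 0; y[3] = 0×1 + 2×0 = 0; y[4] = 2×1 = 2

[0, 0, 0, 0, 2]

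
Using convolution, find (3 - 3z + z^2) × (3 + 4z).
Ascending coefficients: a = [3, -3, 1], b = [3, 4]. c[0] = 3×3 = 9; c[1] = 3×4 + -3×3 = 3; c[2] = -3×4 + 1×3 = -9; c[3] = 1×4 = 4. Result coefficients: [9, 3, -9, 4] → 9 + 3z - 9z^2 + 4z^3

9 + 3z - 9z^2 + 4z^3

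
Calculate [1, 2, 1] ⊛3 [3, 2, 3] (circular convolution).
Use y[k] = Σ_j x[j]·h[(k-j) mod 3]. y[0] = 1×3 + 2×3 + 1×2 = 11; y[1] = 1×2 + 2×3 + 1×3 = 11; y[2] = 1×3 + 2×2 + 1×3 = 10. Result: [11, 11, 10]

[11, 11, 10]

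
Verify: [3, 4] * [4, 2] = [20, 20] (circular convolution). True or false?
Recompute circular convolution of [3, 4] and [4, 2]: y[0] = 3×4 + 4×2 = 20; y[1] = 3×2 + 4×4 = 22 → [20, 22]. Compare to given [20, 20]: they differ at index 1: given 20, correct 22, so answer: No

No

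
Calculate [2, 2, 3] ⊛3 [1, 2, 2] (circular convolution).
Use y[k] = Σ_j u[j]·v[(k-j) mod 3]. y[0] = 2×1 + 2×2 + 3×2 = 12; y[1] = 2×2 + 2×1 + 3×2 = 12; y[2] = 2×2 + 2×2 + 3×1 = 11. Result: [12, 12, 11]

[12, 12, 11]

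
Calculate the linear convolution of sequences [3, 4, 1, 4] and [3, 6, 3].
y[0] = 3×3 = 9; y[1] = 3×6 + 4×3 = 30; y[2] = 3×3 + 4×6 + 1×3 = 36; y[3] = 4×3 + 1×6 + 4×3 = 30; y[4] = 1×3 + 4×6 = 27; y[5] = 4×3 = 12

[9, 30, 36, 30, 27, 12]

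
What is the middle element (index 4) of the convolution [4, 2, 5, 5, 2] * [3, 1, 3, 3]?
Use y[k] = Σ_i a[i]·b[k-i] at k=4. y[4] = 2×3 + 5×3 + 5×1 + 2×3 = 32

32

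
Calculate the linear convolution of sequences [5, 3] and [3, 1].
y[0] = 5×3 = 15; y[1] = 5×1 + 3×3 = 14; y[2] = 3×1 = 3

[15, 14, 3]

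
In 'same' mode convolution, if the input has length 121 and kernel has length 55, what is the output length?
'Same' mode returns an output with the same length as the input: 121

121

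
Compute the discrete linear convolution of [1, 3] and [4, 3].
y[0] = 1×4 = 4; y[1] = 1×3 + 3×4 = 15; y[2] = 3×3 = 9

[4, 15, 9]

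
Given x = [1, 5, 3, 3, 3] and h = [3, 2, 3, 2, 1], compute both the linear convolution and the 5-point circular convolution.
Linear: y_lin[0] = 1×3 = 3; y_lin[1] = 1×2 + 5×3 = 17; y_lin[2] = 1×3 + 5×2 + 3×3 = 22; y_lin[3] = 1×2 + 5×3 + 3×2 + 3×3 = 32; y_lin[4] = 1×1 + 5×2 + 3×3 + 3×2 + 3×3 = 35; y_lin[5] = 5×1 + 3×2 + 3×3 + 3×2 = 26; y_lin[6] = 3×1 + 3×2 + 3×3 = 18; y_lin[7] = 3×1 + 3×2 = 9; y_lin[8] = 3×1 = 3 → [3, 17, 22, 32, 35, 26, 18, 9, 3]. Circular (length 5): y[0] = 1×3 + 5×1 + 3×2 + 3×3 + 3×2 = 29; y[1] = 1×2 + 5×3 + 3×1 + 3×2 + 3×3 = 35; y[2] = 1×3 + 5×2 + 3×3 + 3×1 + 3×2 = 31; y[3] = 1×2 + 5×3 + 3×2 + 3×3 + 3×1 = 35; y[4] = 1×1 + 5×2 + 3×3 + 3×2 + 3×3 = 35 → [29, 35, 31, 35, 35]

Linear: [3, 17, 22, 32, 35, 26, 18, 9, 3], Circular: [29, 35, 31, 35, 35]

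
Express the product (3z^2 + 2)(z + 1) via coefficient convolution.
Ascending coefficients: a = [2, 0, 3], b = [1, 1]. c[0] = 2×1 = 2; c[1] = 2×1 + 0×1 = 2; c[2] = 0×1 + 3×1 = 3; c[3] = 3×1 = 3. Result coefficients: [2, 2, 3, 3] → 3z^3 + 3z^2 + 2z + 2

3z^3 + 3z^2 + 2z + 2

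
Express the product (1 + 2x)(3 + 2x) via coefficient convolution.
Ascending coefficients: a = [1, 2], b = [3, 2]. c[0] = 1×3 = 3; c[1] = 1×2 + 2×3 = 8; c[2] = 2×2 = 4. Result coefficients: [3, 8, 4] → 3 + 8x + 4x^2

3 + 8x + 4x^2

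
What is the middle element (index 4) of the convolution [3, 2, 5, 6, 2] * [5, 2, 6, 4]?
Use y[k] = Σ_i a[i]·b[k-i] at k=4. y[4] = 2×4 + 5×6 + 6×2 + 2×5 = 60

60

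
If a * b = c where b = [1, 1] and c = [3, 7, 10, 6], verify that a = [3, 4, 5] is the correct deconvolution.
Forward-compute [3, 4, 5] * [1, 1]: c[0] = 3×1 = 3; c[1] = 3×1 + 4×1 = 7; c[2] = 4×1 + 5×1 = 9; c[3] = 5×1 = 5 → [3, 7, 9, 5]. Does not match given c = [3, 7, 10, 6].

Not verified. [3, 4, 5] * [1, 1] = [3, 7, 9, 5], which differs from [3, 7, 10, 6] at index 2.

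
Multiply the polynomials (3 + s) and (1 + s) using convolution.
Ascending coefficients: a = [3, 1], b = [1, 1]. c[0] = 3×1 = 3; c[1] = 3×1 + 1×1 = 4; c[2] = 1×1 = 1. Result coefficients: [3, 4, 1] → 3 + 4s + s^2

3 + 4s + s^2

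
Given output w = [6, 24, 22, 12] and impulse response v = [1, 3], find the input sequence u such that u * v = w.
Deconvolve w=[6, 24, 22, 12] by v=[1, 3]. Since v[0]=1, solve forward: u[0] = w[0] / 1 = 6; u[1] = (w[1] - 6×3) / 1 = 6; u[2] = (w[2] - 6×3) / 1 = 4. So u = [6, 6, 4]. Check by forward convolution: w[0] = 6×1 = 6; w[1] = 6×3 + 6×1 = 24; w[2] = 6×3 + 4×1 = 22; w[3] = 4×3 = 12

[6, 6, 4]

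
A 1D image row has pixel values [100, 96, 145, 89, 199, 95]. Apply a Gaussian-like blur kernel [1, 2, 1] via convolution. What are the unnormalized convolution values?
Convolve image row [100, 96, 145, 89, 199, 95] with kernel [1, 2, 1]: y[0] = 100×1 = 100; y[1] = 100×2 + 96×1 = 296; y[2] = 100×1 + 96×2 + 145×1 = 437; y[3] = 96×1 + 145×2 + 89×1 = 475; y[4] = 145×1 + 89×2 + 199×1 = 522; y[5] = 89×1 + 199×2 + 95×1 = 582; y[6] = 199×1 + 95×2 = 389; y[7] = 95×1 = 95 → [100, 296, 437, 475, 522, 582, 389, 95]. Normalization factor = sum(kernel) = 4.

[100, 296, 437, 475, 522, 582, 389, 95]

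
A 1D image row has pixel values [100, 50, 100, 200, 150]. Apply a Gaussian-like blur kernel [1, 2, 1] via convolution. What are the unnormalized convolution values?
Convolve image row [100, 50, 100, 200, 150] with kernel [1, 2, 1]: y[0] = 100×1 = 100; y[1] = 100×2 + 50×1 = 250; y[2] = 100×1 + 50×2 + 100×1 = 300; y[3] = 50×1 + 100×2 + 200×1 = 450; y[4] = 100×1 + 200×2 + 150×1 = 650; y[5] = 200×1 + 150×2 = 500; y[6] = 150×1 = 150 → [100, 250, 300, 450, 650, 500, 150]. Normalization factor = sum(kernel) = 4.

[100, 250, 300, 450, 650, 500, 150]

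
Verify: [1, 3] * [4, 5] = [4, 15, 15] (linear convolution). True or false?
Recompute linear convolution of [1, 3] and [4, 5]: y[0] = 1×4 = 4; y[1] = 1×5 + 3×4 = 17; y[2] = 3×5 = 15 → [4, 17, 15]. Compare to given [4, 15, 15]: they differ at index 1: given 15, correct 17, so answer: No

No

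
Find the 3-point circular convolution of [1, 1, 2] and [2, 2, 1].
Use y[k] = Σ_j u[j]·v[(k-j) mod 3]. y[0] = 1×2 + 1×1 + 2×2 = 7; y[1] = 1×2 + 1×2 + 2×1 = 6; y[2] = 1×1 + 1×2 + 2×2 = 7. Result: [7, 6, 7]

[7, 6, 7]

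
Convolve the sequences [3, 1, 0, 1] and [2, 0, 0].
y[0] = 3×2 = 6; y[1] = 3×0 + 1×2 = 2; y[2] = 3×0 + 1×0 + 0×2 = 0; y[3] = 1×0 + 0×0 + 1×2 = 2; y[4] = 0×0 + 1×0 = 0; y[5] = 1×0 = 0

[6, 2, 0, 2, 0, 0]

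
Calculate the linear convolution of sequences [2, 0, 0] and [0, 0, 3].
y[0] = 2×0 = 0; y[1] = 2×0 + 0×0 = 0; y[2] = 2×3 + 0×0 + 0×0 = 6; y[3] = 0×3 + 0×0 = 0; y[4] = 0×3 = 0

[0, 0, 6, 0, 0]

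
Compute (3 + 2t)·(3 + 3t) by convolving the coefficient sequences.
Ascending coefficients: a = [3, 2], b = [3, 3]. c[0] = 3×3 = 9; c[1] = 3×3 + 2×3 = 15; c[2] = 2×3 = 6. Result coefficients: [9, 15, 6] → 9 + 15t + 6t^2

9 + 15t + 6t^2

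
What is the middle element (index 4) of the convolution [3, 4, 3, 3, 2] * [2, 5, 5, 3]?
Use y[k] = Σ_i a[i]·b[k-i] at k=4. y[4] = 4×3 + 3×5 + 3×5 + 2×2 = 46

46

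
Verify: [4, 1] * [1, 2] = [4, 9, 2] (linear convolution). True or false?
Recompute linear convolution of [4, 1] and [1, 2]: y[0] = 4×1 = 4; y[1] = 4×2 + 1×1 = 9; y[2] = 1×2 = 2 → [4, 9, 2]. Given [4, 9, 2] matches, so answer: Yes

Yes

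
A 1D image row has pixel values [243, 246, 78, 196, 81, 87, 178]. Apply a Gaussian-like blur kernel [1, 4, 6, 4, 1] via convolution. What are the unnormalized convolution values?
Convolve image row [243, 246, 78, 196, 81, 87, 178] with kernel [1, 4, 6, 4, 1]: y[0] = 243×1 = 243; y[1] = 243×4 + 246×1 = 1218; y[2] = 243×6 + 246×4 + 78×1 = 2520; y[3] = 243×4 + 246×6 + 78×4 + 196×1 = 2956; y[4] = 243×1 + 246×4 + 78×6 + 196×4 + 81×1 = 2560; y[5] = 246×1 + 78×4 + 196×6 + 81×4 + 87×1 = 2145; y[6] = 78×1 + 196×4 + 81×6 + 87×4 + 178×1 = 1874; y[7] = 196×1 + 81×4 + 87×6 + 178×4 = 1754; y[8] = 81×1 + 87×4 + 178×6 = 1497; y[9] = 87×1 + 178×4 = 799; y[10] = 178×1 = 178 → [243, 1218, 2520, 2956, 2560, 2145, 1874, 1754, 1497, 799, 178]. Normalization factor = sum(kernel) = 16.

[243, 1218, 2520, 2956, 2560, 2145, 1874, 1754, 1497, 799, 178]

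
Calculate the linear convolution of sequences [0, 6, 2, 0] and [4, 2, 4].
y[0] = 0×4 = 0; y[1] = 0×2 + 6×4 = 24; y[2] = 0×4 + 6×2 + 2×4 = 20; y[3] = 6×4 + 2×2 + 0×4 = 28; y[4] = 2×4 + 0×2 = 8; y[5] = 0×4 = 0

[0, 24, 20, 28, 8, 0]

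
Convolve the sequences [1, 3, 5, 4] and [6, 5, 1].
y[0] = 1×6 = 6; y[1] = 1×5 + 3×6 = 23; y[2] = 1×1 + 3×5 + 5×6 = 46; y[3] = 3×1 + 5×5 + 4×6 = 52; y[4] = 5×1 + 4×5 = 25; y[5] = 4×1 = 4

[6, 23, 46, 52, 25, 4]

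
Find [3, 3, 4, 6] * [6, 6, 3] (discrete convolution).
y[0] = 3×6 = 18; y[1] = 3×6 + 3×6 = 36; y[2] = 3×3 + 3×6 + 4×6 = 51; y[3] = 3×3 + 4×6 + 6×6 = 69; y[4] = 4×3 + 6×6 = 48; y[5] = 6×3 = 18

[18, 36, 51, 69, 48, 18]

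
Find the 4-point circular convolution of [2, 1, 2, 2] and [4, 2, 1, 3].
Use y[k] = Σ_j x[j]·h[(k-j) mod 4]. y[0] = 2×4 + 1×3 + 2×1 + 2×2 = 17; y[1] = 2×2 + 1×4 + 2×3 + 2×1 = 16; y[2] = 2×1 + 1×2 + 2×4 + 2×3 = 18; y[3] = 2×3 + 1×1 + 2×2 + 2×4 = 19. Result: [17, 16, 18, 19]

[17, 16, 18, 19]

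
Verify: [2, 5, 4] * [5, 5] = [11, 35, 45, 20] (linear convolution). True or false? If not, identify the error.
Recompute linear convolution of [2, 5, 4] and [5, 5]: y[0] = 2×5 = 10; y[1] = 2×5 + 5×5 = 35; y[2] = 5×5 + 4×5 = 45; y[3] = 4×5 = 20 → [10, 35, 45, 20]. Compare to given [11, 35, 45, 20]: they differ at index 0: given 11, correct 10, so answer: No

No. Error at index 0: given 11, correct 10.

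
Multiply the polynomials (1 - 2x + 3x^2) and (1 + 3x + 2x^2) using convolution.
Ascending coefficients: a = [1, -2, 3], b = [1, 3, 2]. c[0] = 1×1 = 1; c[1] = 1×3 + -2×1 = 1; c[2] = 1×2 + -2×3 + 3×1 = -1; c[3] = -2×2 + 3×3 = 5; c[4] = 3×2 = 6. Result coefficients: [1, 1, -1, 5, 6] → 1 + x - x^2 + 5x^3 + 6x^4

1 + x - x^2 + 5x^3 + 6x^4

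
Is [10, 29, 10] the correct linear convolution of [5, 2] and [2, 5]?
Recompute linear convolution of [5, 2] and [2, 5]: y[0] = 5×2 = 10; y[1] = 5×5 + 2×2 = 29; y[2] = 2×5 = 10 → [10, 29, 10]. Given [10, 29, 10] matches, so answer: Yes

Yes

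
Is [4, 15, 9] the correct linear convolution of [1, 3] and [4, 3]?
Recompute linear convolution of [1, 3] and [4, 3]: y[0] = 1×4 = 4; y[1] = 1×3 + 3×4 = 15; y[2] = 3×3 = 9 → [4, 15, 9]. Given [4, 15, 9] matches, so answer: Yes

Yes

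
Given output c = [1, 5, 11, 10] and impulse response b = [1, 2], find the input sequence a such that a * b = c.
Deconvolve c=[1, 5, 11, 10] by b=[1, 2]. Since b[0]=1, solve forward: a[0] = c[0] / 1 = 1; a[1] = (c[1] - 1×2) / 1 = 3; a[2] = (c[2] - 3×2) / 1 = 5. So a = [1, 3, 5]. Check by forward convolution: c[0] = 1×1 = 1; c[1] = 1×2 + 3×1 = 5; c[2] = 3×2 + 5×1 = 11; c[3] = 5×2 = 10

[1, 3, 5]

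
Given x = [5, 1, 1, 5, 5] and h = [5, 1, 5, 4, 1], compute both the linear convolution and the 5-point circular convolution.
Linear: y_lin[0] = 5×5 = 25; y_lin[1] = 5×1 + 1×5 = 10; y_lin[2] = 5×5 + 1×1 + 1×5 = 31; y_lin[3] = 5×4 + 1×5 + 1×1 + 5×5 = 51; y_lin[4] = 5×1 + 1×4 + 1×5 + 5×1 + 5×5 = 44; y_lin[5] = 1×1 + 1×4 + 5×5 + 5×1 = 35; y_lin[6] = 1×1 + 5×4 + 5×5 = 46; y_lin[7] = 5×1 + 5×4 = 25; y_lin[8] = 5×1 = 5 → [25, 10, 31, 51, 44, 35, 46, 25, 5]. Circular (length 5): y[0] = 5×5 + 1×1 + 1×4 + 5×5 + 5×1 = 60; y[1] = 5×1 + 1×5 + 1×1 + 5×4 + 5×5 = 56; y[2] = 5×5 + 1×1 + 1×5 + 5×1 + 5×4 = 56; y[3] = 5×4 + 1×5 + 1×1 + 5×5 + 5×1 = 56; y[4] = 5×1 + 1×4 + 1×5 + 5×1 + 5×5 = 44 → [60, 56, 56, 56, 44]

Linear: [25, 10, 31, 51, 44, 35, 46, 25, 5], Circular: [60, 56, 56, 56, 44]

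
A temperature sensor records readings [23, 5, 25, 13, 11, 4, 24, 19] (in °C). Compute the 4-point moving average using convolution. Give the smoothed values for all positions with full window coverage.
4-point moving average kernel = [1, 1, 1, 1]. Apply in 'valid' mode (full window coverage): avg[0] = (23 + 5 + 25 + 13) / 4 = 16.5; avg[1] = (5 + 25 + 13 + 11) / 4 = 13.5; avg[2] = (25 + 13 + 11 + 4) / 4 = 13.25; avg[3] = (13 + 11 + 4 + 24) / 4 = 13.0; avg[4] = (11 + 4 + 24 + 19) / 4 = 14.5. Smoothed values: [16.5, 13.5, 13.25, 13.0, 14.5]

[16.5, 13.5, 13.25, 13.0, 14.5]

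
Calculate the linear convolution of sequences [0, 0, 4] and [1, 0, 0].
y[0] = 0×1 = 0; y[1] = 0×0 + 0×1 = 0; y[2] = 0×0 + 0×0 + 4×1 = 4; y[3] = 0×0 + 4×0 = 0; y[4] = 4×0 = 0

[0, 0, 4, 0, 0]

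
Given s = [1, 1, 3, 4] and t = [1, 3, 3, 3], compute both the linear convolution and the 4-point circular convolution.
Linear: y_lin[0] = 1×1 = 1; y_lin[1] = 1×3 + 1×1 = 4; y_lin[2] = 1×3 + 1×3 + 3×1 = 9; y_lin[3] = 1×3 + 1×3 + 3×3 + 4×1 = 19; y_lin[4] = 1×3 + 3×3 + 4×3 = 24; y_lin[5] = 3×3 + 4×3 = 21; y_lin[6] = 4×3 = 12 → [1, 4, 9, 19, 24, 21, 12]. Circular (length 4): y[0] = 1×1 + 1×3 + 3×3 + 4×3 = 25; y[1] = 1×3 + 1×1 + 3×3 + 4×3 = 25; y[2] = 1×3 + 1×3 + 3×1 + 4×3 = 21; y[3] = 1×3 + 1×3 + 3×3 + 4×1 = 19 → [25, 25, 21, 19]

Linear: [1, 4, 9, 19, 24, 21, 12], Circular: [25, 25, 21, 19]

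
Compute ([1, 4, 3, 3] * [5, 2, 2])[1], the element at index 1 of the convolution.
Use y[k] = Σ_i a[i]·b[k-i] at k=1. y[1] = 1×2 + 4×5 = 22

22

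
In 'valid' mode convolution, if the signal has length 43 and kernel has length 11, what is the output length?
'Valid' mode counts only positions where the kernel fully overlaps the signal: m - n + 1 = 43 - 11 + 1 = 33

33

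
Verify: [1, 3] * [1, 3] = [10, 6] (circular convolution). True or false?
Recompute circular convolution of [1, 3] and [1, 3]: y[0] = 1×1 + 3×3 = 10; y[1] = 1×3 + 3×1 = 6 → [10, 6]. Given [10, 6] matches, so answer: Yes

Yes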